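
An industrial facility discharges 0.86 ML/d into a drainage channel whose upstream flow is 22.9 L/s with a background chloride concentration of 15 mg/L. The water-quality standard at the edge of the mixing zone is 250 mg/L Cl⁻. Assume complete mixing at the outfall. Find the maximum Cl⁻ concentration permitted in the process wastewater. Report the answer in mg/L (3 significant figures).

791 mg/L

0.86 ML/d = 0.009954 m³/s.
22.9 L/s = 0.0229 m³/s.
Mass balance: 250·0.03285 = 0.009954·Cₑ + 0.0229·15.
Cₑ = (8.213 − 0.3435) / 0.009954 = 790.7 mg/L.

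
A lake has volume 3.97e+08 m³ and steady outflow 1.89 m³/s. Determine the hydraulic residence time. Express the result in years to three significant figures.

6.66 yr

Q = 1.89 m³/s × 3.156e+07 s/yr = 5.964e+07 m³/yr.
Hydraulic residence time τ = V/Q = 3.97e+08/5.964e+07 = 6.656 yr.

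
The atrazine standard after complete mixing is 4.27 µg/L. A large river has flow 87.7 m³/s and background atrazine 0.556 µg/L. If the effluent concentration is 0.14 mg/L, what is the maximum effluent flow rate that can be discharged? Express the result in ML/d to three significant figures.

207 ML/d

0.556 µg/L = 0.000556 mg/L.
4.27 µg/L = 0.00427 mg/L.
Mass balance at complete mixing: C_std·(Q_w + Q_r) = Q_w·C_e + Q_r·C_b.
Rearranging, Q_w = Q_r·(C_std − C_b)/(C_e − C_std) = 87.7·(0.00427 − 0.000556) / (0.14 − 0.00427) = 2.4 m³/s.
= 207.3 ML/d.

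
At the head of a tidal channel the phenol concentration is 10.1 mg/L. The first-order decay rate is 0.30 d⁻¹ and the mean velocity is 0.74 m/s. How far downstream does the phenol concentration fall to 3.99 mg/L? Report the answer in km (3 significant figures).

From C = C₀·e^(−kt), t = ln(C₀/C)/k = ln(10.1/3.99)/0.30 = 0.9287/0.30 = 3.096 d.
Distance = v·t = 0.74 m/s × 2.675e+05 s = 1.979e+05 m = 197.9 km.

198 km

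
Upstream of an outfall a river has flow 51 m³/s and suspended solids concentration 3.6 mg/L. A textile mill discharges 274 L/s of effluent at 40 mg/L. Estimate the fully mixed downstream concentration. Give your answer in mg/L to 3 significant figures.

274 L/s = 0.274 m³/s.
Flow-weighted mixing gives C = (0.274·40 + 51·3.6) / (0.274 + 51) = 194.6/51.27 = 3.795 mg/L.

3.79 mg/L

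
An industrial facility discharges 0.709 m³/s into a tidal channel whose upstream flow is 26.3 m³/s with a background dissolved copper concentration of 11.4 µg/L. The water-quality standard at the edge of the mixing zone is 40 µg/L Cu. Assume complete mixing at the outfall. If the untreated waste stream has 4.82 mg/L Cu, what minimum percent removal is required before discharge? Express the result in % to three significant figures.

11.4 µg/L = 0.0114 mg/L.
40 µg/L = 0.04 mg/L.
Mass balance: 0.04·27.01 = 0.709·Cₑ + 26.3·0.0114.
Cₑ = (1.08 − 0.2998) / 0.709 = 1.101 mg/L.
Required removal = 1 − 1.101/4.82 = 77.16 %.

77.2 %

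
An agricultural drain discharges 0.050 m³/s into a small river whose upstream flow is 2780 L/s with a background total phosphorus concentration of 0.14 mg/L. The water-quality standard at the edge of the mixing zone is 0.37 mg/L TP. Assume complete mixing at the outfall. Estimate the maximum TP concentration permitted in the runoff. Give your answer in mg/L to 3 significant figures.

13.2 mg/L

2780 L/s = 2.78 m³/s.
Mass balance: 0.37·2.83 = 0.05·Cₑ + 2.78·0.14.
Cₑ = (1.047 − 0.3892) / 0.05 = 13.16 mg/L.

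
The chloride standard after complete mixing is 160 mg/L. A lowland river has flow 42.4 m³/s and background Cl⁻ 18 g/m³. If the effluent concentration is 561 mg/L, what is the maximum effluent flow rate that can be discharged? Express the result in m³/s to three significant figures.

15.0 m³/s

Mass balance at complete mixing: C_std·(Q_w + Q_r) = Q_w·C_e + Q_r·C_b.
Rearranging, Q_w = Q_r·(C_std − C_b)/(C_e − C_std) = 42.4·(160 − 18) / (561 − 160) = 15.01 m³/s.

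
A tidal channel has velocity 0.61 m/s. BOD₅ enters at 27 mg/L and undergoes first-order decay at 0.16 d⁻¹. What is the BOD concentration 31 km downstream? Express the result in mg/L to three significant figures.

24.6 mg/L

Travel time t = 31 km / 0.61 m/s = 3.1e+04/0.61 = 5.082e+04 s = 0.5882 d.
First-order decay: C = 27·exp(−0.16·0.5882) = 27·0.9102 = 24.57 mg/L.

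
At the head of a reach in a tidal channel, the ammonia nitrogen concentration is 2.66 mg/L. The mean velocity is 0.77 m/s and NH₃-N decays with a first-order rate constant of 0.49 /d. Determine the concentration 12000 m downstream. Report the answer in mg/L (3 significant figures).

2.43 mg/L

Travel time t = 12000 m / 0.77 m/s = 1.2e+04/0.77 = 1.558e+04 s = 0.1804 d.
First-order decay: C = 2.66·exp(−0.49·0.1804) = 2.66·0.9154 = 2.435 mg/L.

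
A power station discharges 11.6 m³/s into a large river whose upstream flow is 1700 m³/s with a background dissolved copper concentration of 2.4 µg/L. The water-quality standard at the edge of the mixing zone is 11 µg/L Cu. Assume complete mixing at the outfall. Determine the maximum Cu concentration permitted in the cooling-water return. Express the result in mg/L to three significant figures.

1.27 mg/L

2.4 µg/L = 0.0024 mg/L.
11 µg/L = 0.011 mg/L.
Mass balance: 0.011·1712 = 11.6·Cₑ + 1700·0.0024.
Cₑ = (18.83 − 4.08) / 11.6 = 1.271 mg/L.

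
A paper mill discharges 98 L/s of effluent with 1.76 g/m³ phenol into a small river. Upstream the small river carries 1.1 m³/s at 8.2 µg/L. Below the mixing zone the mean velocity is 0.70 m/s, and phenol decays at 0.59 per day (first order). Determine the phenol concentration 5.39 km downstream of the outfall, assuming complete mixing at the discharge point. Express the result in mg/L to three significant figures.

0.144 mg/L

98 L/s = 0.098 m³/s.
8.2 µg/L = 0.0082 mg/L.
After complete mixing, C₀ = (0.098·1.76 + 1.1·0.0082) / 1.198 = 0.1515 mg/L.
Travel time t = 5390 m / 0.70 m/s = 7700 s = 0.08912 d.
C = 0.1515·exp(−0.59·0.08912) = 0.1515·0.9488 = 0.1437 mg/L.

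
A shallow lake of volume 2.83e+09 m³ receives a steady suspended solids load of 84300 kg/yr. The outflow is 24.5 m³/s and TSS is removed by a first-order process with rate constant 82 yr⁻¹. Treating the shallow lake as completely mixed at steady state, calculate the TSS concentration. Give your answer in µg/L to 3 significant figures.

0.362 µg/L

Outflow Q = 24.5 m³/s × 3.156e+07 s/yr = 7.732e+08 m³/yr.
Steady-state CSTR mass balance: W = Q·C + k·V·C, so C = W/(Q + kV).
Q + kV = 7.732e+08 + 82·2.83e+09 = 2.328e+11 m³/yr.
C = 84300/2.328e+11 = 3.621e-07 kg/m³ = 0.0003621 mg/L = 0.3621 µg/L.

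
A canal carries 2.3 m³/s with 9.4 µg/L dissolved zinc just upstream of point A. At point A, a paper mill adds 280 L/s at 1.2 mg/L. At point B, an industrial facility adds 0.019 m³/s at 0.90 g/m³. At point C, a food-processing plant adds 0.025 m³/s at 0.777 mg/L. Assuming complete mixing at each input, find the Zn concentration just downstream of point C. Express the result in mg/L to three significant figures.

9.4 µg/L = 0.0094 mg/L.
280 L/s = 0.28 m³/s.
After input A: C = (2.3·0.0094 + 0.28·1.2) / 2.58 = 0.1386 mg/L.
After input B: C = (2.58·0.1386 + 0.019·0.9) / 2.599 = 0.1442 mg/L.
After input C: C = (2.599·0.1442 + 0.025·0.777) / 2.624 = 0.1502 mg/L.

0.150 mg/L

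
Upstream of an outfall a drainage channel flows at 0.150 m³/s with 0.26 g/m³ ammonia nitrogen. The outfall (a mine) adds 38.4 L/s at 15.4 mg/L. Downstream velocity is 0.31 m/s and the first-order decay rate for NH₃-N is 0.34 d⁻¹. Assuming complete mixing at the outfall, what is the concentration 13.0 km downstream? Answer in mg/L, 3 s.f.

2.84 mg/L

38.4 L/s = 0.0384 m³/s.
After complete mixing, C₀ = (0.0384·15.4 + 0.15·0.26) / 0.1884 = 3.346 mg/L.
Travel time t = 1.3e+04 m / 0.31 m/s = 4.194e+04 s = 0.4854 d.
C = 3.346·exp(−0.34·0.4854) = 3.346·0.8479 = 2.837 mg/L.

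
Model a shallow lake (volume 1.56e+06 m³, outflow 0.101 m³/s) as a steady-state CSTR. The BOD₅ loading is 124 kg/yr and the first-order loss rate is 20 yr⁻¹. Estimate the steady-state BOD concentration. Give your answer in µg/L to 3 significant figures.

Outflow Q = 0.101 m³/s × 3.156e+07 s/yr = 3.187e+06 m³/yr.
Steady-state CSTR mass balance: W = Q·C + k·V·C, so C = W/(Q + kV).
Q + kV = 3.187e+06 + 20·1.56e+06 = 3.439e+07 m³/yr.
C = 124/3.439e+07 = 3.606e-06 kg/m³ = 0.003606 mg/L = 3.606 µg/L.

3.61 µg/L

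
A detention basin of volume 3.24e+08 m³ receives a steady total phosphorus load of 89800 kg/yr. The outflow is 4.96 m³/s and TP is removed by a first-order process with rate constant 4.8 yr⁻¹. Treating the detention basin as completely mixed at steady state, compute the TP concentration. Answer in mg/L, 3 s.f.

Outflow Q = 4.96 m³/s × 3.156e+07 s/yr = 1.565e+08 m³/yr.
Steady-state CSTR mass balance: W = Q·C + k·V·C, so C = W/(Q + kV).
Q + kV = 1.565e+08 + 4.8·3.24e+08 = 1.712e+09 m³/yr.
C = 89800/1.712e+09 = 5.246e-05 kg/m³ = 0.05246 mg/L.

0.0525 mg/L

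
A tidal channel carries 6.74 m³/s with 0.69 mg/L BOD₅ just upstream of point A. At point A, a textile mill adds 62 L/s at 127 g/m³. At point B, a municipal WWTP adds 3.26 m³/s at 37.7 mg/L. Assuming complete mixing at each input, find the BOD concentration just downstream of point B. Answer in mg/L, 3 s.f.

62 L/s = 0.062 m³/s.
After input A: C = (6.74·0.69 + 0.062·127) / 6.802 = 1.841 mg/L.
After input B: C = (6.802·1.841 + 3.26·37.7) / 10.06 = 13.46 mg/L.

13.5 mg/L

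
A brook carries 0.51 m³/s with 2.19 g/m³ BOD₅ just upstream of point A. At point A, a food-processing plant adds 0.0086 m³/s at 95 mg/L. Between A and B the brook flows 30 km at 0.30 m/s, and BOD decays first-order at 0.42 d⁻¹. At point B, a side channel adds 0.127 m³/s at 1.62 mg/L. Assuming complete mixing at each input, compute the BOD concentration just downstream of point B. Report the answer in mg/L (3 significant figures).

After input A: C = (0.51·2.19 + 0.0086·95) / 0.5186 = 3.729 mg/L.
Over the 30 km reach to input B (t = 1e+05 s = 1.157 d), decay gives C = 3.729·exp(−0.42·1.157) = 2.293 mg/L.
After input B: C = (0.5186·2.293 + 0.127·1.62) / 0.6456 = 2.161 mg/L.

2.16 mg/L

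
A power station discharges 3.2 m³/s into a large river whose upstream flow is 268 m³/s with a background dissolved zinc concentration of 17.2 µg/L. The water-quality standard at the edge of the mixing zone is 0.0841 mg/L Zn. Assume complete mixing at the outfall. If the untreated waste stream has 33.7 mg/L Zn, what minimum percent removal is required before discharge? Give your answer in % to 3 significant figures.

17.2 µg/L = 0.0172 mg/L.
Mass balance: 0.0841·271.2 = 3.2·Cₑ + 268·0.0172.
Cₑ = (22.81 − 4.61) / 3.2 = 5.687 mg/L.
Required removal = 1 − 5.687/33.7 = 83.12 %.

83.1 %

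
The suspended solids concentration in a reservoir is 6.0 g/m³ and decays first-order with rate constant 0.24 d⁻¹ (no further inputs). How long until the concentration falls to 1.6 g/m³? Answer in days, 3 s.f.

5.51 d

t = ln(C₀/C)/k = ln(6.0/1.6)/0.24 = 1.322/0.24 = 5.507 d.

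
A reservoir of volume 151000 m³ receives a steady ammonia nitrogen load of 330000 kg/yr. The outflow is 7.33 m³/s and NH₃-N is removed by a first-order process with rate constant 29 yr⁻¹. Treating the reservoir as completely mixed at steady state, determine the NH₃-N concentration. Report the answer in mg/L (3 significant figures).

1.40 mg/L

Outflow Q = 7.33 m³/s × 3.156e+07 s/yr = 2.313e+08 m³/yr.
Steady-state CSTR mass balance: W = Q·C + k·V·C, so C = W/(Q + kV).
Q + kV = 2.313e+08 + 29·151000 = 2.357e+08 m³/yr.
C = 330000/2.357e+08 = 0.0014 kg/m³ = 1.4 mg/L.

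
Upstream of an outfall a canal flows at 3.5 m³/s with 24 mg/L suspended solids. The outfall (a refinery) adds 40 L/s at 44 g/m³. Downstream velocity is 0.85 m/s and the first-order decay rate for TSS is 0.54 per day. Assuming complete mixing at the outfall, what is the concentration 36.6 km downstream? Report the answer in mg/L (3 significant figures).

40 L/s = 0.04 m³/s.
After complete mixing, C₀ = (0.04·44 + 3.5·24) / 3.54 = 24.23 mg/L.
Travel time t = 3.66e+04 m / 0.85 m/s = 4.306e+04 s = 0.4984 d.
C = 24.23·exp(−0.54·0.4984) = 24.23·0.7641 = 18.51 mg/L.

18.5 mg/L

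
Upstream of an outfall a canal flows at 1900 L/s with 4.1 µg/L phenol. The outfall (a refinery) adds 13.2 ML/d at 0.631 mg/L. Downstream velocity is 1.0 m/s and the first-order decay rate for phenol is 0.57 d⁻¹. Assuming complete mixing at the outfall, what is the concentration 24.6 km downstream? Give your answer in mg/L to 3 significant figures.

13.2 ML/d = 0.1528 m³/s.
1900 L/s = 1.9 m³/s.
4.1 µg/L = 0.0041 mg/L.
After complete mixing, C₀ = (0.1528·0.631 + 1.9·0.0041) / 2.053 = 0.05076 mg/L.
Travel time t = 2.46e+04 m / 1.0 m/s = 2.46e+04 s = 0.2847 d.
C = 0.05076·exp(−0.57·0.2847) = 0.05076·0.8502 = 0.04315 mg/L.

0.0432 mg/L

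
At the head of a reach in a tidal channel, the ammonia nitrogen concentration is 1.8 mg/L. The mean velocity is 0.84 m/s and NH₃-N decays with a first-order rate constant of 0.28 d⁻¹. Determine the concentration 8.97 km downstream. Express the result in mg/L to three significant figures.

1.74 mg/L

Travel time t = 8.97 km / 0.84 m/s = 8970/0.84 = 1.068e+04 s = 0.1236 d.
First-order decay: C = 1.8·exp(−0.28·0.1236) = 1.8·0.966 = 1.739 mg/L.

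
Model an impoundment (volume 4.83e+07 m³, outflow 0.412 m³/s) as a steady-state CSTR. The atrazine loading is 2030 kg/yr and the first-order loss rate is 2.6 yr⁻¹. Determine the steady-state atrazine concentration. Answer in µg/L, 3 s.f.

Outflow Q = 0.412 m³/s × 3.156e+07 s/yr = 1.3e+07 m³/yr.
Steady-state CSTR mass balance: W = Q·C + k·V·C, so C = W/(Q + kV).
Q + kV = 1.3e+07 + 2.6·4.83e+07 = 1.386e+08 m³/yr.
C = 2030/1.386e+08 = 1.465e-05 kg/m³ = 0.01465 mg/L = 14.65 µg/L.

14.6 µg/L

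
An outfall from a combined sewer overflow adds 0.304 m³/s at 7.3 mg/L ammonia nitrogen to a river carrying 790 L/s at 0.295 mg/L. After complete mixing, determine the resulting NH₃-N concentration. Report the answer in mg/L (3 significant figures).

2.24 mg/L

790 L/s = 0.79 m³/s.
Conservation of mass across the mixing zone: C = (0.304·7.3 + 0.79·0.295) / (0.304 + 0.79) = 2.452/1.094 = 2.242 mg/L.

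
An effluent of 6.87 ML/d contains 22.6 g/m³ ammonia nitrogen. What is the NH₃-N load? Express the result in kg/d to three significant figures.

155 kg/d

6.87 ML/d = 0.07951 m³/s.
Mass flux = Q·C = 0.07951 m³/s × 22.6 g/m³ = 1.797 g/s.
= 1.797 g/s × 86.4 = 155.3 kg/d.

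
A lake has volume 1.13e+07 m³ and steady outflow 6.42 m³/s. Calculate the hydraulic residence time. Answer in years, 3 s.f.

0.0558 yr

Q = 6.42 m³/s × 3.156e+07 s/yr = 2.026e+08 m³/yr.
Hydraulic residence time τ = V/Q = 1.13e+07/2.026e+08 = 0.05577 yr.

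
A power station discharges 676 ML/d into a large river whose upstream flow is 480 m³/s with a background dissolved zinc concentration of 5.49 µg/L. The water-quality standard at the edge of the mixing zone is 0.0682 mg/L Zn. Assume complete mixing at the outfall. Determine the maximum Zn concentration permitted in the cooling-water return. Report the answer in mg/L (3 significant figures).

3.92 mg/L

676 ML/d = 7.824 m³/s.
5.49 µg/L = 0.00549 mg/L.
Mass balance: 0.0682·487.8 = 7.824·Cₑ + 480·0.00549.
Cₑ = (33.27 − 2.635) / 7.824 = 3.915 mg/L.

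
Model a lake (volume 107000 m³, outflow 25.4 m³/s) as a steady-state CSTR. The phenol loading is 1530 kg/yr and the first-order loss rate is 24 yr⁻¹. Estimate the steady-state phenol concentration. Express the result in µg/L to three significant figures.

Outflow Q = 25.4 m³/s × 3.156e+07 s/yr = 8.016e+08 m³/yr.
Steady-state CSTR mass balance: W = Q·C + k·V·C, so C = W/(Q + kV).
Q + kV = 8.016e+08 + 24·107000 = 8.041e+08 m³/yr.
C = 1530/8.041e+08 = 1.903e-06 kg/m³ = 0.001903 mg/L = 1.903 µg/L.

1.90 µg/L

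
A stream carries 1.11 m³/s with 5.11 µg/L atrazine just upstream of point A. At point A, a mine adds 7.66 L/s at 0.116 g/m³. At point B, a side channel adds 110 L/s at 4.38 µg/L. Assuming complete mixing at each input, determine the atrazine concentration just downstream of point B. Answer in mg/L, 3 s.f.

5.11 µg/L = 0.00511 mg/L.
7.66 L/s = 0.00766 m³/s.
After input A: C = (1.11·0.00511 + 0.00766·0.116) / 1.118 = 0.00587 mg/L.
110 L/s = 0.11 m³/s.
4.38 µg/L = 0.00438 mg/L.
After input B: C = (1.118·0.00587 + 0.11·0.00438) / 1.228 = 0.005736 mg/L.

0.00574 mg/L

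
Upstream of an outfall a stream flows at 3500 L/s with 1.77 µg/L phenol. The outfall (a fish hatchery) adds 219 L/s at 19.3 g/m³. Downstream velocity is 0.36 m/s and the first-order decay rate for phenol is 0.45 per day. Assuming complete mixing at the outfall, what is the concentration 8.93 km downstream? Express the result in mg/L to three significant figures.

219 L/s = 0.219 m³/s.
3500 L/s = 3.5 m³/s.
1.77 µg/L = 0.00177 mg/L.
After complete mixing, C₀ = (0.219·19.3 + 3.5·0.00177) / 3.719 = 1.138 mg/L.
Travel time t = 8930 m / 0.36 m/s = 2.481e+04 s = 0.2871 d.
C = 1.138·exp(−0.45·0.2871) = 1.138·0.8788 = 1 mg/L.

1.00 mg/L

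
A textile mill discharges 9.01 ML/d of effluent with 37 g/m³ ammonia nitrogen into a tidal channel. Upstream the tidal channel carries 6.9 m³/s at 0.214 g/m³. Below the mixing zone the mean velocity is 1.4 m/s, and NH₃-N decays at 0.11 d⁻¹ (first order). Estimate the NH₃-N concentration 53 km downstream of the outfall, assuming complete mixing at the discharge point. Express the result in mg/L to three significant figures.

0.726 mg/L

9.01 ML/d = 0.1043 m³/s.
After complete mixing, C₀ = (0.1043·37 + 6.9·0.214) / 7.004 = 0.7617 mg/L.
Travel time t = 5.3e+04 m / 1.4 m/s = 3.786e+04 s = 0.4382 d.
C = 0.7617·exp(−0.11·0.4382) = 0.7617·0.9529 = 0.7258 mg/L.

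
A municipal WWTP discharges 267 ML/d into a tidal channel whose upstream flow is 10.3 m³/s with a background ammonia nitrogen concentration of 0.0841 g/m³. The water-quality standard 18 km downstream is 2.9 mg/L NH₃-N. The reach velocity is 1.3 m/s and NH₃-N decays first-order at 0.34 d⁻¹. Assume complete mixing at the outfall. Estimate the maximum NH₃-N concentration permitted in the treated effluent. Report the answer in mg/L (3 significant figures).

267 ML/d = 3.09 m³/s.
Travel time to the compliance point: t = 1.8e+04/1.3 = 1.385e+04 s = 0.1603 d; decay factor exp(−0.34·0.1603) = 0.947.
So the concentration just after mixing may be at most 2.9/0.947 = 3.062 mg/L.
Mass balance: 3.062·13.39 = 3.09·Cₑ + 10.3·0.0841.
Cₑ = (41.01 − 0.8662) / 3.09 = 12.99 mg/L.

13.0 mg/L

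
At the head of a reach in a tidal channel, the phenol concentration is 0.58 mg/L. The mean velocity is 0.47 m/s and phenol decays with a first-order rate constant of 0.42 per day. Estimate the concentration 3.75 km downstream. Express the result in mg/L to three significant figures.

Travel time t = 3.75 km / 0.47 m/s = 3750/0.47 = 7979 s = 0.09235 d.
First-order decay: C = 0.58·exp(−0.42·0.09235) = 0.58·0.962 = 0.5579 mg/L.

0.558 mg/L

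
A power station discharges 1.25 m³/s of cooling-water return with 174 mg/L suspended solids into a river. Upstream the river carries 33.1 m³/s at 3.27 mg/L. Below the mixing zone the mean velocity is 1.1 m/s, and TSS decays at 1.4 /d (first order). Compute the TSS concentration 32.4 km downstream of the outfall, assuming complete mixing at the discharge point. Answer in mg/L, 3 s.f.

After complete mixing, C₀ = (1.25·174 + 33.1·3.27) / 34.35 = 9.483 mg/L.
Travel time t = 3.24e+04 m / 1.1 m/s = 2.945e+04 s = 0.3409 d.
C = 9.483·exp(−1.4·0.3409) = 9.483·0.6205 = 5.884 mg/L.

5.88 mg/L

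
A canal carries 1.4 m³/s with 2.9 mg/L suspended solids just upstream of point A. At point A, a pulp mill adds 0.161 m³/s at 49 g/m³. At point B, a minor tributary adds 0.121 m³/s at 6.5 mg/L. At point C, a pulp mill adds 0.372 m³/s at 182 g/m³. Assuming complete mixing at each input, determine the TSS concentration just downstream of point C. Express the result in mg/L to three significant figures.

After input A: C = (1.4·2.9 + 0.161·49) / 1.561 = 7.655 mg/L.
After input B: C = (1.561·7.655 + 0.121·6.5) / 1.682 = 7.572 mg/L.
After input C: C = (1.682·7.572 + 0.372·182) / 2.054 = 39.16 mg/L.

39.2 mg/L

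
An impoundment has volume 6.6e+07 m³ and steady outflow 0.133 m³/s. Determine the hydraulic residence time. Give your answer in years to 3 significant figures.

15.7 yr

Q = 0.133 m³/s × 3.156e+07 s/yr = 4.197e+06 m³/yr.
Hydraulic residence time τ = V/Q = 6.6e+07/4.197e+06 = 15.72 yr.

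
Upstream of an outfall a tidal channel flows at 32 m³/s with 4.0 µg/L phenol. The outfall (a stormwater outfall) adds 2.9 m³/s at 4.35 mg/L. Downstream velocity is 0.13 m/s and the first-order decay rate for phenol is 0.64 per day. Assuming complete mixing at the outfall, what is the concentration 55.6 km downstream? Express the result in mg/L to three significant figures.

0.0154 mg/L

4.0 µg/L = 0.004 mg/L.
After complete mixing, C₀ = (2.9·4.35 + 32·0.004) / 34.9 = 0.3651 mg/L.
Travel time t = 5.56e+04 m / 0.13 m/s = 4.277e+05 s = 4.95 d.
C = 0.3651·exp(−0.64·4.95) = 0.3651·0.04208 = 0.01537 mg/L.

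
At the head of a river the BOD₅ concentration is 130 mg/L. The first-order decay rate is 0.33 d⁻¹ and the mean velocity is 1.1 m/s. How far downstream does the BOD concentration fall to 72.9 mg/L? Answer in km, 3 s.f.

167 km

From C = C₀·e^(−kt), t = ln(C₀/C)/k = ln(130/72.9)/0.33 = 0.5784/0.33 = 1.753 d.
Distance = v·t = 1.1 m/s × 1.514e+05 s = 1.666e+05 m = 166.6 km.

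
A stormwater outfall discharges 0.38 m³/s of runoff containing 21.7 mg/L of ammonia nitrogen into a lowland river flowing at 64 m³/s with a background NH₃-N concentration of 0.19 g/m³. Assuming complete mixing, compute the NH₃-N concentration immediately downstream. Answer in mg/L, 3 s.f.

0.317 mg/L

By mass balance at complete mixing, C = (0.38·21.7 + 64·0.19) / (0.38 + 64) = 20.41/64.38 = 0.317 mg/L.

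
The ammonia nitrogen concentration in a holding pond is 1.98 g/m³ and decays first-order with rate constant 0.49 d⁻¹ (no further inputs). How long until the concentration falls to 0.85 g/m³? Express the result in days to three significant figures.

t = ln(C₀/C)/k = ln(1.98/0.85)/0.49 = 0.8456/0.49 = 1.726 d.

1.73 d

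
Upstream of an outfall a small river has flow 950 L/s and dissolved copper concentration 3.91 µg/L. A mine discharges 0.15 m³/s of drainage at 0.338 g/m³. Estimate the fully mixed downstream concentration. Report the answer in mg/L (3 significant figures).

950 L/s = 0.95 m³/s.
3.91 µg/L = 0.00391 mg/L.
Flow-weighted mixing gives C = (0.15·0.338 + 0.95·0.00391) / (0.15 + 0.95) = 0.05441/1.1 = 0.04947 mg/L.

0.0495 mg/L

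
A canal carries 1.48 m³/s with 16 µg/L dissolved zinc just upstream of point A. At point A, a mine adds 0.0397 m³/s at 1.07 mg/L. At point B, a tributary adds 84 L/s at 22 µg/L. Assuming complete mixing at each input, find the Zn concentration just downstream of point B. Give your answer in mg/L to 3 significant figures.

0.0424 mg/L

16 µg/L = 0.016 mg/L.
After input A: C = (1.48·0.016 + 0.0397·1.07) / 1.52 = 0.04353 mg/L.
84 L/s = 0.084 m³/s.
22 µg/L = 0.022 mg/L.
After input B: C = (1.52·0.04353 + 0.084·0.022) / 1.604 = 0.04241 mg/L.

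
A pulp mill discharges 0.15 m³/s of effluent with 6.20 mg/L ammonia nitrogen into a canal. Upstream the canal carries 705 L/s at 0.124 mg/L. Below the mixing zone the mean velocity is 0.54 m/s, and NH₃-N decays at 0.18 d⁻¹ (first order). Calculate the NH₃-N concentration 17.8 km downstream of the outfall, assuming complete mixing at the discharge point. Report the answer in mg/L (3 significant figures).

705 L/s = 0.705 m³/s.
After complete mixing, C₀ = (0.15·6.2 + 0.705·0.124) / 0.855 = 1.19 mg/L.
Travel time t = 1.78e+04 m / 0.54 m/s = 3.296e+04 s = 0.3815 d.
C = 1.19·exp(−0.18·0.3815) = 1.19·0.9336 = 1.111 mg/L.

1.11 mg/L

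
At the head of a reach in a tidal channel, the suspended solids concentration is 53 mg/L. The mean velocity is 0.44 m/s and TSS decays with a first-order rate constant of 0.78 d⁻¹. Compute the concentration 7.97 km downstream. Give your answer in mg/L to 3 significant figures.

45.0 mg/L

Travel time t = 7.97 km / 0.44 m/s = 7970/0.44 = 1.811e+04 s = 0.2096 d.
First-order decay: C = 53·exp(−0.78·0.2096) = 53·0.8491 = 45 mg/L.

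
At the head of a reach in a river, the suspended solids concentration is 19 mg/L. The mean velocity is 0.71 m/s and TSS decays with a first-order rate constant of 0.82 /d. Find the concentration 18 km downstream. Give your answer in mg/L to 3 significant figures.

14.9 mg/L

Travel time t = 18 km / 0.71 m/s = 1.8e+04/0.71 = 2.535e+04 s = 0.2934 d.
First-order decay: C = 19·exp(−0.82·0.2934) = 19·0.7861 = 14.94 mg/L.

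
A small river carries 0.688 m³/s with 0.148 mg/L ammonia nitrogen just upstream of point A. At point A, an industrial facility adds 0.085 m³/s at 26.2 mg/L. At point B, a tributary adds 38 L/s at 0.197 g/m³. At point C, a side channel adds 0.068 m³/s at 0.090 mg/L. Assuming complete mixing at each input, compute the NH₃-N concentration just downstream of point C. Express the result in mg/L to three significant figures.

2.66 mg/L

After input A: C = (0.688·0.148 + 0.085·26.2) / 0.773 = 3.013 mg/L.
38 L/s = 0.038 m³/s.
After input B: C = (0.773·3.013 + 0.038·0.197) / 0.811 = 2.881 mg/L.
After input C: C = (0.811·2.881 + 0.068·0.09) / 0.879 = 2.665 mg/L.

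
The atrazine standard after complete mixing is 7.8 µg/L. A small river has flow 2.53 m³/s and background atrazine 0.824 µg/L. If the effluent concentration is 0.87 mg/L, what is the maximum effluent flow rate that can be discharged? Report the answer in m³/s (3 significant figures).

0.824 µg/L = 0.000824 mg/L.
7.8 µg/L = 0.0078 mg/L.
Mass balance at complete mixing: C_std·(Q_w + Q_r) = Q_w·C_e + Q_r·C_b.
Rearranging, Q_w = Q_r·(C_std − C_b)/(C_e − C_std) = 2.53·(0.0078 − 0.000824) / (0.87 − 0.0078) = 0.02047 m³/s.

0.0205 m³/s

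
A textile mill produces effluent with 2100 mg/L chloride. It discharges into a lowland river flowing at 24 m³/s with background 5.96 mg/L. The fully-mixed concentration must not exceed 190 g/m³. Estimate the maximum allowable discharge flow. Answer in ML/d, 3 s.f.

Mass balance at complete mixing: C_std·(Q_w + Q_r) = Q_w·C_e + Q_r·C_b.
Rearranging, Q_w = Q_r·(C_std − C_b)/(C_e − C_std) = 24·(190 − 5.96) / (2100 − 190) = 2.313 m³/s.
= 199.8 ML/d.

200 ML/d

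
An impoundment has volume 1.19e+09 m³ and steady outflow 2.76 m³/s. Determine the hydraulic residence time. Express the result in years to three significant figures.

13.7 yr

Q = 2.76 m³/s × 3.156e+07 s/yr = 8.71e+07 m³/yr.
Hydraulic residence time τ = V/Q = 1.19e+09/8.71e+07 = 13.66 yr.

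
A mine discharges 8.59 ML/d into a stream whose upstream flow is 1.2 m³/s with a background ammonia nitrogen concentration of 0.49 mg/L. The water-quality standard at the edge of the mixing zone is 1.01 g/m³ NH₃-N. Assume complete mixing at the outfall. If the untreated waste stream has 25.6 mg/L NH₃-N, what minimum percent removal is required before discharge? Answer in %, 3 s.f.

8.59 ML/d = 0.09942 m³/s.
Mass balance: 1.01·1.299 = 0.09942·Cₑ + 1.2·0.49.
Cₑ = (1.312 − 0.588) / 0.09942 = 7.286 mg/L.
Required removal = 1 − 7.286/25.6 = 71.54 %.

71.5 %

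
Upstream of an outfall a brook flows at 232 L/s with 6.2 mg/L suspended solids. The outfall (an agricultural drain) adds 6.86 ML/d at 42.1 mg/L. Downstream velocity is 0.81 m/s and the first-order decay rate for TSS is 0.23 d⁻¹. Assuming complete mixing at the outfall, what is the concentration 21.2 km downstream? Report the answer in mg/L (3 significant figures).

6.86 ML/d = 0.0794 m³/s.
232 L/s = 0.232 m³/s.
After complete mixing, C₀ = (0.0794·42.1 + 0.232·6.2) / 0.3114 = 15.35 mg/L.
Travel time t = 2.12e+04 m / 0.81 m/s = 2.617e+04 s = 0.3029 d.
C = 15.35·exp(−0.23·0.3029) = 15.35·0.9327 = 14.32 mg/L.

14.3 mg/L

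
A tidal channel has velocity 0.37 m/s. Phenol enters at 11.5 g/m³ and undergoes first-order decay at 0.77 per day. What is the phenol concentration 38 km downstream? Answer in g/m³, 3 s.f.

Travel time t = 38 km / 0.37 m/s = 3.8e+04/0.37 = 1.027e+05 s = 1.189 d.
First-order decay: C = 11.5·exp(−0.77·1.189) = 11.5·0.4004 = 4.605 g/m³.

4.60 g/m³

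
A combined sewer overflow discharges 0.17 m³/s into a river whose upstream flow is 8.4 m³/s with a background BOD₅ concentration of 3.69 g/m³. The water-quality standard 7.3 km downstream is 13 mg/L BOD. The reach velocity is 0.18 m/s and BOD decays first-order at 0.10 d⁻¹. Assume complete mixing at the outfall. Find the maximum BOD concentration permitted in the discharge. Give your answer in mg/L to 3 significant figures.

505 mg/L

Travel time to the compliance point: t = 7300/0.18 = 4.056e+04 s = 0.4694 d; decay factor exp(−0.10·0.4694) = 0.9541.
So the concentration just after mixing may be at most 13/0.9541 = 13.62 mg/L.
Mass balance: 13.62·8.57 = 0.17·Cₑ + 8.4·3.69.
Cₑ = (116.8 − 31) / 0.17 = 504.5 mg/L.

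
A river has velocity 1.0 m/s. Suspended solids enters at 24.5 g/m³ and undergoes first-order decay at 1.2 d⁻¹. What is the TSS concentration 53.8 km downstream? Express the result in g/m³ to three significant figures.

11.6 g/m³

Travel time t = 53.8 km / 1.0 m/s = 5.38e+04/1.0 = 5.38e+04 s = 0.6227 d.
First-order decay: C = 24.5·exp(−1.2·0.6227) = 24.5·0.4737 = 11.61 g/m³.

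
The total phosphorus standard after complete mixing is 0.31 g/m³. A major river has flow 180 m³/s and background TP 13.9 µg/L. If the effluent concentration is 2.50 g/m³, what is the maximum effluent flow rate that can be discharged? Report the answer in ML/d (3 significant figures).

2100 ML/d

13.9 µg/L = 0.0139 mg/L.
Mass balance at complete mixing: C_std·(Q_w + Q_r) = Q_w·C_e + Q_r·C_b.
Rearranging, Q_w = Q_r·(C_std − C_b)/(C_e − C_std) = 180·(0.31 − 0.0139) / (2.5 − 0.31) = 24.34 m³/s.
= 2103 ML/d.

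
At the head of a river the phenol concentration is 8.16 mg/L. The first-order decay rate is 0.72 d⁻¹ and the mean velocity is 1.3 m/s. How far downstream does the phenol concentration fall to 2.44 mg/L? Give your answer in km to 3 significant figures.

188 km

From C = C₀·e^(−kt), t = ln(C₀/C)/k = ln(8.16/2.44)/0.72 = 1.207/0.72 = 1.677 d.
Distance = v·t = 1.3 m/s × 1.449e+05 s = 1.883e+05 m = 188.3 km.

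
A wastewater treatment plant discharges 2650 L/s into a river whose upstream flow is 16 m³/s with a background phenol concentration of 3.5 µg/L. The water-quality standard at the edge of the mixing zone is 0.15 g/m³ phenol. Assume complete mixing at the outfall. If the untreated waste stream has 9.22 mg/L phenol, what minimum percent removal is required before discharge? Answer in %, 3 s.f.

2650 L/s = 2.65 m³/s.
3.5 µg/L = 0.0035 mg/L.
Mass balance: 0.15·18.65 = 2.65·Cₑ + 16·0.0035.
Cₑ = (2.797 − 0.056) / 2.65 = 1.035 mg/L.
Required removal = 1 − 1.035/9.22 = 88.78 %.

88.8 %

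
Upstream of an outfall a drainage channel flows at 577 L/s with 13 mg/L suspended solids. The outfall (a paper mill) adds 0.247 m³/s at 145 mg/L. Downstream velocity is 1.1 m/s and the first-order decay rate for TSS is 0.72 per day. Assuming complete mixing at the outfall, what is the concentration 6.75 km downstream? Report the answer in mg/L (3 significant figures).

49.9 mg/L

577 L/s = 0.577 m³/s.
After complete mixing, C₀ = (0.247·145 + 0.577·13) / 0.824 = 52.57 mg/L.
Travel time t = 6750 m / 1.1 m/s = 6136 s = 0.07102 d.
C = 52.57·exp(−0.72·0.07102) = 52.57·0.9501 = 49.95 mg/L.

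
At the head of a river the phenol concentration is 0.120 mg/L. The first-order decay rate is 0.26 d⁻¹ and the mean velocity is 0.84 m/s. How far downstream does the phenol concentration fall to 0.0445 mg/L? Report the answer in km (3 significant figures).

From C = C₀·e^(−kt), t = ln(C₀/C)/k = ln(0.120/0.0445)/0.26 = 0.992/0.26 = 3.815 d.
Distance = v·t = 0.84 m/s × 3.297e+05 s = 2.769e+05 m = 276.9 km.

277 km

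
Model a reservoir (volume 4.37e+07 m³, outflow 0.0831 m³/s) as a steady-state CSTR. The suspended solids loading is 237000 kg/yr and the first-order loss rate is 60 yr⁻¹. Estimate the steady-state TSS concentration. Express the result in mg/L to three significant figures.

Outflow Q = 0.0831 m³/s × 3.156e+07 s/yr = 2.622e+06 m³/yr.
Steady-state CSTR mass balance: W = Q·C + k·V·C, so C = W/(Q + kV).
Q + kV = 2.622e+06 + 60·4.37e+07 = 2.625e+09 m³/yr.
C = 237000/2.625e+09 = 9.03e-05 kg/m³ = 0.0903 mg/L.

0.0903 mg/L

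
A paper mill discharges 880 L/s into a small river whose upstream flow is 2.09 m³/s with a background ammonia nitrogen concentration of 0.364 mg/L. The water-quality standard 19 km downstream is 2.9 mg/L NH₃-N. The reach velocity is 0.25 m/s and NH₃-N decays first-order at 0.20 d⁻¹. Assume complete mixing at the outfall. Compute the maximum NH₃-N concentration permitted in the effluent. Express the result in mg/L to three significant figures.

10.8 mg/L

880 L/s = 0.88 m³/s.
Travel time to the compliance point: t = 1.9e+04/0.25 = 7.6e+04 s = 0.8796 d; decay factor exp(−0.20·0.8796) = 0.8387.
So the concentration just after mixing may be at most 2.9/0.8387 = 3.458 mg/L.
Mass balance: 3.458·2.97 = 0.88·Cₑ + 2.09·0.364.
Cₑ = (10.27 − 0.7608) / 0.88 = 10.81 mg/L.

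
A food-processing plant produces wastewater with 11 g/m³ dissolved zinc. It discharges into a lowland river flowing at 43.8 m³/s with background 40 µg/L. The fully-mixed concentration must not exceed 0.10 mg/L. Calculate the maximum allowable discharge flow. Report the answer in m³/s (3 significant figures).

0.241 m³/s

40 µg/L = 0.04 mg/L.
Mass balance at complete mixing: C_std·(Q_w + Q_r) = Q_w·C_e + Q_r·C_b.
Rearranging, Q_w = Q_r·(C_std − C_b)/(C_e − C_std) = 43.8·(0.1 − 0.04) / (11 − 0.1) = 0.2411 m³/s.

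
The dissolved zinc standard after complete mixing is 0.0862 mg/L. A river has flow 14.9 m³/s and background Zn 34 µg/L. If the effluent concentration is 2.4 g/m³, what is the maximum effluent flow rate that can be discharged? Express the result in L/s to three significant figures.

34 µg/L = 0.034 mg/L.
Mass balance at complete mixing: C_std·(Q_w + Q_r) = Q_w·C_e + Q_r·C_b.
Rearranging, Q_w = Q_r·(C_std − C_b)/(C_e − C_std) = 14.9·(0.0862 − 0.034) / (2.4 − 0.0862) = 0.3361 m³/s.
= 336.1 L/s.

336 L/s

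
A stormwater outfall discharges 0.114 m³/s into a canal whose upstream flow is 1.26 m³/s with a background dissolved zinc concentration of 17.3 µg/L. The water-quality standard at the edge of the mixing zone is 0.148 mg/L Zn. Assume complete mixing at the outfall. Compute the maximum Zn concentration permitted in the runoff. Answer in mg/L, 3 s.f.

1.59 mg/L

17.3 µg/L = 0.0173 mg/L.
Mass balance: 0.148·1.374 = 0.114·Cₑ + 1.26·0.0173.
Cₑ = (0.2034 − 0.0218) / 0.114 = 1.593 mg/L.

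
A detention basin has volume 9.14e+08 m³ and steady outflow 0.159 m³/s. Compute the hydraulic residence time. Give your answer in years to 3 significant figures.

Q = 0.159 m³/s × 3.156e+07 s/yr = 5.018e+06 m³/yr.
Hydraulic residence time τ = V/Q = 9.14e+08/5.018e+06 = 182.2 yr.

182 yr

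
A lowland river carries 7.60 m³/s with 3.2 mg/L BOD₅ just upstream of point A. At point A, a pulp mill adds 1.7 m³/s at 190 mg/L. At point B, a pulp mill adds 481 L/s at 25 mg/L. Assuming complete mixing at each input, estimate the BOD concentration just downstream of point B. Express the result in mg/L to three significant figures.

After input A: C = (7.6·3.2 + 1.7·190) / 9.3 = 37.35 mg/L.
481 L/s = 0.481 m³/s.
After input B: C = (9.3·37.35 + 0.481·25) / 9.781 = 36.74 mg/L.

36.7 mg/L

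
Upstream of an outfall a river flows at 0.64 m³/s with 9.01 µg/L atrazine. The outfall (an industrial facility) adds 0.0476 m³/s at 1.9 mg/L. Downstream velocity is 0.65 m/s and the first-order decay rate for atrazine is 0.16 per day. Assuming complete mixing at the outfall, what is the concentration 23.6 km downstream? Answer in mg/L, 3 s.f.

9.01 µg/L = 0.00901 mg/L.
After complete mixing, C₀ = (0.0476·1.9 + 0.64·0.00901) / 0.6876 = 0.1399 mg/L.
Travel time t = 2.36e+04 m / 0.65 m/s = 3.631e+04 s = 0.4202 d.
C = 0.1399·exp(−0.16·0.4202) = 0.1399·0.935 = 0.1308 mg/L.

0.131 mg/L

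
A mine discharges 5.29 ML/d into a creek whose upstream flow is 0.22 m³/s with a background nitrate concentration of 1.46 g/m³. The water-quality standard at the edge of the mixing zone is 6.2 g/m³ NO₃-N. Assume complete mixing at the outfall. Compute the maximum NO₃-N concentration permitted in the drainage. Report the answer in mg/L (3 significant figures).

5.29 ML/d = 0.06123 m³/s.
Mass balance: 6.2·0.2812 = 0.06123·Cₑ + 0.22·1.46.
Cₑ = (1.744 − 0.3212) / 0.06123 = 23.23 mg/L.

23.2 mg/L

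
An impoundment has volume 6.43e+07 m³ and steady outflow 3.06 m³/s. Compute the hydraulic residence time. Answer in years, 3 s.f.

Q = 3.06 m³/s × 3.156e+07 s/yr = 9.657e+07 m³/yr.
Hydraulic residence time τ = V/Q = 6.43e+07/9.657e+07 = 0.6659 yr.

0.666 yr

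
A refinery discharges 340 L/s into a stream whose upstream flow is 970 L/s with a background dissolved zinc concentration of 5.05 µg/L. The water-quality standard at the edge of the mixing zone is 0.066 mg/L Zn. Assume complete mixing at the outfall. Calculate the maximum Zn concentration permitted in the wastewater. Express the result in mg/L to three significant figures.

340 L/s = 0.34 m³/s.
970 L/s = 0.97 m³/s.
5.05 µg/L = 0.00505 mg/L.
Mass balance: 0.066·1.31 = 0.34·Cₑ + 0.97·0.00505.
Cₑ = (0.08646 − 0.004899) / 0.34 = 0.2399 mg/L.

0.240 mg/L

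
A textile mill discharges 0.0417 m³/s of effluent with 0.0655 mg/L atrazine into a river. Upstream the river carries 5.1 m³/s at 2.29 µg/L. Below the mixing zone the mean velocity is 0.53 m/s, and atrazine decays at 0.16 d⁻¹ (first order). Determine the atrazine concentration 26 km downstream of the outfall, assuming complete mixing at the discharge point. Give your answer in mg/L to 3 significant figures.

2.29 µg/L = 0.00229 mg/L.
After complete mixing, C₀ = (0.0417·0.0655 + 5.1·0.00229) / 5.142 = 0.002803 mg/L.
Travel time t = 2.6e+04 m / 0.53 m/s = 4.906e+04 s = 0.5678 d.
C = 0.002803·exp(−0.16·0.5678) = 0.002803·0.9132 = 0.002559 mg/L.

0.00256 mg/L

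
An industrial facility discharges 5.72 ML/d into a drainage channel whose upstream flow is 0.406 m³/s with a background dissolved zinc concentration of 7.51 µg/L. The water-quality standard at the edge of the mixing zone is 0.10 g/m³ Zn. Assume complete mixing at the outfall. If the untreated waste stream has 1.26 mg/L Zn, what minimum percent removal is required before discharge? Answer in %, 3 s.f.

5.72 ML/d = 0.0662 m³/s.
7.51 µg/L = 0.00751 mg/L.
Mass balance: 0.1·0.4722 = 0.0662·Cₑ + 0.406·0.00751.
Cₑ = (0.04722 − 0.003049) / 0.0662 = 0.6672 mg/L.
Required removal = 1 − 0.6672/1.26 = 47.05 %.

47.0 %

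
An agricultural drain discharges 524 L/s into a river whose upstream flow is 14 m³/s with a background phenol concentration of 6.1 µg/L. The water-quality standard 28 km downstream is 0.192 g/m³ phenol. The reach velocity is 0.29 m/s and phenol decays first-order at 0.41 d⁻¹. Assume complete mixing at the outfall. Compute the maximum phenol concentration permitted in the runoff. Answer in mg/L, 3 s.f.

8.25 mg/L

524 L/s = 0.524 m³/s.
6.1 µg/L = 0.0061 mg/L.
Travel time to the compliance point: t = 2.8e+04/0.29 = 9.655e+04 s = 1.117 d; decay factor exp(−0.41·1.117) = 0.6324.
So the concentration just after mixing may be at most 0.192/0.6324 = 0.3036 mg/L.
Mass balance: 0.3036·14.52 = 0.524·Cₑ + 14·0.0061.
Cₑ = (4.409 − 0.0854) / 0.524 = 8.252 mg/L.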